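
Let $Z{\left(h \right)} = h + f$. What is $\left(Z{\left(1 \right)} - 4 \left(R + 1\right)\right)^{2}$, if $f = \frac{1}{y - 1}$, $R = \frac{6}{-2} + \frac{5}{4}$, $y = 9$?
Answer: $\frac{1089}{64} \approx 17.016$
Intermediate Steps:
$R = - \frac{7}{4}$ ($R = 6 \left(- \frac{1}{2}\right) + 5 \cdot \frac{1}{4} = -3 + \frac{5}{4} = - \frac{7}{4} \approx -1.75$)
$f = \frac{1}{8}$ ($f = \frac{1}{9 - 1} = \frac{1}{8} \approx 0.125$)
$Z{\left(h \right)} = \frac{1}{8} + h$ ($Z{\left(h \right)} = h + \frac{1}{8} = \frac{1}{8} + h$)
$\left(Z{\left(1 \right)} - 4 \left(R + 1\right)\right)^{2} = \left(\left(\frac{1}{8} + 1\right) - 4 \left(- \frac{7}{4} + 1\right)\right)^{2} = \left(\frac{9}{8} - -3\right)^{2} = \left(\frac{9}{8} + 3\right)^{2} = \left(\frac{33}{8}\right)^{2} = \frac{1089}{64}$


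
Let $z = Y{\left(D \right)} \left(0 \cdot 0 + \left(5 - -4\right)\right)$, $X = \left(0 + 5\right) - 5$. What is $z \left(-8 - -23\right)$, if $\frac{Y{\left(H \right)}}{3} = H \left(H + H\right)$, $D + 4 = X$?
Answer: $12960$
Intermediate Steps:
$X = 0$ ($X = 5 - 5 = 0$)
$D = -4$ ($D = -4 + 0 = -4$)
$Y{\left(H \right)} = 6 H^{2}$ ($Y{\left(H \right)} = 3 H \left(H + H\right) = 3 H 2 H = 3 \cdot 2 H^{2} = 6 H^{2}$)
$z = 864$ ($z = 6 \left(-4\right)^{2} \left(0 \cdot 0 + \left(5 - -4\right)\right) = 6 \cdot 16 \left(0 + \left(5 + 4\right)\right) = 96 \left(0 + 9\right) = 96 \cdot 9 = 864$)
$z \left(-8 - -23\right) = 864 \left(-8 - -23\right) = 864 \left(-8 + 23\right) = 864 \cdot 15 = 12960$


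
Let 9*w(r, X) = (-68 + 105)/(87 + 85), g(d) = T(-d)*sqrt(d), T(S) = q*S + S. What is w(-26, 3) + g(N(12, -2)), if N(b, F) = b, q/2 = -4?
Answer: 37/1548 + 168*sqrt(3) ≈ 291.01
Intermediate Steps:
q = -8 (q = 2*(-4) = -8)
T(S) = -7*S (T(S) = -8*S + S = -7*S)
g(d) = 7*d**(3/2) (g(d) = (-(-7)*d)*sqrt(d) = (7*d)*sqrt(d) = 7*d**(3/2))
w(r, X) = 37/1548 (w(r, X) = ((-68 + 105)/(87 + 85))/9 = (37/172)/9 = (37*(1/172))/9 = (1/9)*(37/172) = 37/1548)
w(-26, 3) + g(N(12, -2)) = 37/1548 + 7*12**(3/2) = 37/1548 + 7*(24*sqrt(3)) = 37/1548 + 168*sqrt(3)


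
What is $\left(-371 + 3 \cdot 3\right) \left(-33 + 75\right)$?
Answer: $-15204$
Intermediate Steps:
$\left(-371 + 3 \cdot 3\right) \left(-33 + 75\right) = \left(-371 + 9\right) 42 = \left(-362\right) 42 = -15204$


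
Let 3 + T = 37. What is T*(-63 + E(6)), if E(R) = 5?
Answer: -1972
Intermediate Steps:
T = 34 (T = -3 + 37 = 34)
T*(-63 + E(6)) = 34*(-63 + 5) = 34*(-58) = -1972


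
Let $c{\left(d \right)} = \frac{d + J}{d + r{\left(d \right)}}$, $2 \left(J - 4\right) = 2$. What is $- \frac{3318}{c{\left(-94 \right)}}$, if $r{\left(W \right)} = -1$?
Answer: $- \frac{315210}{89} \approx -3541.7$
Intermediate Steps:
$J = 5$ ($J = 4 + \frac{1}{2} \cdot 2 = 4 + 1 = 5$)
$c{\left(d \right)} = \frac{5 + d}{-1 + d}$ ($c{\left(d \right)} = \frac{d + 5}{d - 1} = \frac{5 + d}{-1 + d}$)
$- \frac{3318}{c{\left(-94 \right)}} = - \frac{3318}{\frac{1}{-1 - 94} \left(5 - 94\right)} = - \frac{3318}{\frac{1}{-95} \left(-89\right)} = - \frac{3318}{\left(- \frac{1}{95}\right) \left(-89\right)} = - \frac{3318}{\frac{89}{95}} = \left(-3318\right) \frac{95}{89} = - \frac{315210}{89}$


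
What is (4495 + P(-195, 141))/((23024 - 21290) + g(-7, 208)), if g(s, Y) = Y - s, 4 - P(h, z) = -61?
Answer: 4560/1949 ≈ 2.3397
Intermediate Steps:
P(h, z) = 65 (P(h, z) = 4 - 1*(-61) = 4 + 61 = 65)
(4495 + P(-195, 141))/((23024 - 21290) + g(-7, 208)) = (4495 + 65)/((23024 - 21290) + (208 - 1*(-7))) = 4560/(1734 + (208 + 7)) = 4560/(1734 + 215) = 4560/1949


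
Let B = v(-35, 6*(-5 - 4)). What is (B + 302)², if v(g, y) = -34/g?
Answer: 112444816/1225 ≈ 91792.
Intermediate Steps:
B = 34/35 (B = -34/(-35) = -34*(-1/35) = 34/35 ≈ 0.97143)
(B + 302)² = (34/35 + 302)² = (10604/35)² = 112444816/1225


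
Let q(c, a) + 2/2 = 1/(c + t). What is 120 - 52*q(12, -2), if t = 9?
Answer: 3560/21 ≈ 169.52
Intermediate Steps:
q(c, a) = -1 + 1/(9 + c) (q(c, a) = -1 + 1/(c + 9) = -1 + 1/(9 + c))
120 - 52*q(12, -2) = 120 - 52*(-8 - 1*12)/(9 + 12) = 120 - 52*(-8 - 12)/21 = 120 - 52*(-20)/21 = 120 - 52*(-20/21) = 120 + 1040/21 = 3560/21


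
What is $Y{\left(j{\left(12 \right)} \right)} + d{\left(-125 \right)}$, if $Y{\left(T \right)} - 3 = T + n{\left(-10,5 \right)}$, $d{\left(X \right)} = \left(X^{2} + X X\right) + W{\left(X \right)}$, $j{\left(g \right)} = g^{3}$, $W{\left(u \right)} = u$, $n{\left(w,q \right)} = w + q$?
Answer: $32851$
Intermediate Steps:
$n{\left(w,q \right)} = q + w$
$d{\left(X \right)} = X + 2 X^{2}$ ($d{\left(X \right)} = \left(X^{2} + X X\right) + X = \left(X^{2} + X^{2}\right) + X = 2 X^{2} + X = X + 2 X^{2}$)
$Y{\left(T \right)} = -2 + T$ ($Y{\left(T \right)} = 3 + \left(T + \left(5 - 10\right)\right) = 3 + \left(T - 5\right) = 3 + \left(-5 + T\right) = -2 + T$)
$Y{\left(j{\left(12 \right)} \right)} + d{\left(-125 \right)} = \left(-2 + 12^{3}\right) - 125 \left(1 + 2 \left(-125\right)\right) = \left(-2 + 1728\right) - 125 \left(1 - 250\right) = 1726 - -31125 = 1726 + 31125 = 32851$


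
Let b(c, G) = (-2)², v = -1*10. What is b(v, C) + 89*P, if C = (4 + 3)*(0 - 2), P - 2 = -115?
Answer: -10053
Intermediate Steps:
P = -113 (P = 2 - 115 = -113)
v = -10
C = -14 (C = 7*(-2) = -14)
b(c, G) = 4
b(v, C) + 89*P = 4 + 89*(-113) = 4 - 10057 = -10053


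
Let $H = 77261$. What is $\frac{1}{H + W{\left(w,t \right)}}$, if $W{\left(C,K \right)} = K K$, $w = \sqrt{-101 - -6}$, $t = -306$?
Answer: $\frac{1}{170897} \approx 5.8515 \cdot 10^{-6}$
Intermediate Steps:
$w = i \sqrt{95}$ ($w = \sqrt{-101 + 6} = \sqrt{-95} = i \sqrt{95} \approx 9.7468 i$)
$W{\left(C,K \right)} = K^{2}$
$\frac{1}{H + W{\left(w,t \right)}} = \frac{1}{77261 + \left(-306\right)^{2}} = \frac{1}{77261 + 93636} = \frac{1}{170897}$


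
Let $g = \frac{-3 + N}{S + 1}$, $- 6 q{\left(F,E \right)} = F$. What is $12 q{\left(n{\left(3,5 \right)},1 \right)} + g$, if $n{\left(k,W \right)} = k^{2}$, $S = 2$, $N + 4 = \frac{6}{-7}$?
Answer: $- \frac{433}{21} \approx -20.619$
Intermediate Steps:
$N = - \frac{34}{7}$ ($N = -4 + \frac{6}{-7} = -4 + 6 \left(- \frac{1}{7}\right) = -4 - \frac{6}{7} = - \frac{34}{7} \approx -4.8571$)
$q{\left(F,E \right)} = - \frac{F}{6}$
$g = - \frac{55}{21}$ ($g = \frac{-3 - \frac{34}{7}}{2 + 1} = - \frac{55}{7 \cdot 3} = \left(- \frac{55}{7}\right) \frac{1}{3} = - \frac{55}{21} \approx -2.619$)
$12 q{\left(n{\left(3,5 \right)},1 \right)} + g = 12 \left(- \frac{3^{2}}{6}\right) - \frac{55}{21} = 12 \left(\left(- \frac{1}{6}\right) 9\right) - \frac{55}{21} = 12 \left(- \frac{3}{2}\right) - \frac{55}{21} = -18 - \frac{55}{21} = - \frac{433}{21}$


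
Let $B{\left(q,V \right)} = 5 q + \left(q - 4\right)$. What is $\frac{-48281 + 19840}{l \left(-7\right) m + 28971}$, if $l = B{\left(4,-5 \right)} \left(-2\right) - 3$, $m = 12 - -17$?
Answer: $- \frac{28441}{37700} \approx -0.7544$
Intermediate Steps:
$m = 29$ ($m = 12 + 17 = 29$)
$B{\left(q,V \right)} = -4 + 6 q$ ($B{\left(q,V \right)} = 5 q + \left(-4 + q\right) = -4 + 6 q$)
$l = -43$ ($l = \left(-4 + 6 \cdot 4\right) \left(-2\right) - 3 = \left(-4 + 24\right) \left(-2\right) - 3 = 20 \left(-2\right) - 3 = -40 - 3 = -43$)
$\frac{-48281 + 19840}{l \left(-7\right) m + 28971} = \frac{-48281 + 19840}{\left(-43\right) \left(-7\right) 29 + 28971} = - \frac{28441}{301 \cdot 29 + 28971} = - \frac{28441}{8729 + 28971} = - \frac{28441}{37700}$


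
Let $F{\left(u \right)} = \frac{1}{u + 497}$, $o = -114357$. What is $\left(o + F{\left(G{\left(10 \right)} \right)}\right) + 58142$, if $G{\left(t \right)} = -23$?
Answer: $- \frac{26645909}{474} \approx -56215.0$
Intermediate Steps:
$F{\left(u \right)} = \frac{1}{497 + u}$
$\left(o + F{\left(G{\left(10 \right)} \right)}\right) + 58142 = \left(-114357 + \frac{1}{497 - 23}\right) + 58142 = \left(-114357 + \frac{1}{474}\right) + 58142 = - \frac{54205217}{474} + 58142 = - \frac{26645909}{474}$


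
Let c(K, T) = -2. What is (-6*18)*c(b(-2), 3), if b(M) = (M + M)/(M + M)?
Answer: 216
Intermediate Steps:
b(M) = 1 (b(M) = (2*M)/((2*M)) = (2*M)*(1/(2*M)) = 1)
(-6*18)*c(b(-2), 3) = -6*18*(-2) = -108*(-2) = 216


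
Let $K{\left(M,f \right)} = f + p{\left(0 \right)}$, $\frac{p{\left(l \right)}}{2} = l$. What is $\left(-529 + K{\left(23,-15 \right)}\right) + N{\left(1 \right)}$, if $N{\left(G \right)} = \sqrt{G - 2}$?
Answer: $-544 + i \approx -544.0 + 1.0 i$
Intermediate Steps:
$N{\left(G \right)} = \sqrt{-2 + G}$
$p{\left(l \right)} = 2 l$
$K{\left(M,f \right)} = f$ ($K{\left(M,f \right)} = f + 2 \cdot 0 = f + 0 = f$)
$\left(-529 + K{\left(23,-15 \right)}\right) + N{\left(1 \right)} = \left(-529 - 15\right) + \sqrt{-2 + 1} = -544 + \sqrt{-1} = -544 + i$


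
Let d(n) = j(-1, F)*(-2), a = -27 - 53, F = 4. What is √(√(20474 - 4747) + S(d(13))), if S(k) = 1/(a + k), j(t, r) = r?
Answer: √(-22 + 1936*√15727)/44 ≈ 11.198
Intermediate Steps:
a = -80
d(n) = -8 (d(n) = 4*(-2) = -8)
S(k) = 1/(-80 + k)
√(√(20474 - 4747) + S(d(13))) = √(√(20474 - 4747) + 1/(-80 - 8)) = √(√15727 + 1/(-88)) = √(√15727 - 1/88) = √(-1/88 + √15727)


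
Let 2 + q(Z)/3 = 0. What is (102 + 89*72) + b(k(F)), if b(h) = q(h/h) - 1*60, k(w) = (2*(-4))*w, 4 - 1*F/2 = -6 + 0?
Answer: 6444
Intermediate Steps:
F = 20 (F = 8 - 2*(-6 + 0) = 8 - 2*(-6) = 8 + 12 = 20)
q(Z) = -6 (q(Z) = -6 + 3*0 = -6 + 0 = -6)
k(w) = -8*w
b(h) = -66 (b(h) = -6 - 1*60 = -6 - 60 = -66)
(102 + 89*72) + b(k(F)) = (102 + 89*72) - 66 = (102 + 6408) - 66 = 6510 - 66 = 6444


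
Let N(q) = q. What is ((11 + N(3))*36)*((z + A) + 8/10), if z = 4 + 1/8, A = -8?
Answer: -7749/5 ≈ -1549.8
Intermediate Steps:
z = 33/8 (z = 4 + ⅛ = 33/8 ≈ 4.1250)
((11 + N(3))*36)*((z + A) + 8/10) = ((11 + 3)*36)*((33/8 - 8) + 8/10) = (14*36)*(-31/8 + 8*(⅒)) = 504*(-31/8 + ⅘) = 504*(-123/40) = -7749/5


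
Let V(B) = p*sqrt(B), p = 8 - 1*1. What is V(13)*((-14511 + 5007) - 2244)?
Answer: -82236*sqrt(13) ≈ -2.9651e+5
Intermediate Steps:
p = 7 (p = 8 - 1 = 7)
V(B) = 7*sqrt(B)
V(13)*((-14511 + 5007) - 2244) = (7*sqrt(13))*((-14511 + 5007) - 2244) = (7*sqrt(13))*(-9504 - 2244) = (7*sqrt(13))*(-11748) = -82236*sqrt(13)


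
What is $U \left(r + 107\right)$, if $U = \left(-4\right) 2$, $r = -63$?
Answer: $-352$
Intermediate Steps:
$U = -8$
$U \left(r + 107\right) = - 8 \left(-63 + 107\right) = \left(-8\right) 44 = -352$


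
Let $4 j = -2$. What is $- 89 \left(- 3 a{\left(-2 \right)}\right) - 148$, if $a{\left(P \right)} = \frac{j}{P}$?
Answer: $- \frac{325}{4} \approx -81.25$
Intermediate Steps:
$j = - \frac{1}{2}$ ($j = \frac{1}{4} \left(-2\right) = - \frac{1}{2} \approx -0.5$)
$a{\left(P \right)} = - \frac{1}{2 P}$
$- 89 \left(- 3 a{\left(-2 \right)}\right) - 148 = - 89 \left(- 3 \left(- \frac{1}{2 \left(-2\right)}\right)\right) - 148 = - 89 \left(- 3 \left(\left(- \frac{1}{2}\right) \left(- \frac{1}{2}\right)\right)\right) - 148 = - 89 \left(\left(-3\right) \frac{1}{4}\right) - 148 = \left(-89\right) \left(- \frac{3}{4}\right) - 148 = \frac{267}{4} - 148 = - \frac{325}{4}$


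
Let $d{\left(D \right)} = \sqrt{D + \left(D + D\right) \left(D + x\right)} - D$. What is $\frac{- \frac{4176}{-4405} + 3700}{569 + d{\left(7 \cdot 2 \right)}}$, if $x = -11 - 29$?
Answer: $\frac{603199012}{90666353} - \frac{16302676 i \sqrt{714}}{1359995295} \approx 6.653 - 0.32031 i$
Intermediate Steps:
$x = -40$
$d{\left(D \right)} = \sqrt{D + 2 D \left(-40 + D\right)} - D$ ($d{\left(D \right)} = \sqrt{D + \left(D + D\right) \left(D - 40\right)} - D = \sqrt{D + 2 D \left(-40 + D\right)} - D$)
$\frac{- \frac{4176}{-4405} + 3700}{569 + d{\left(7 \cdot 2 \right)}} = \frac{- \frac{4176}{-4405} + 3700}{569 + \left(\sqrt{7 \cdot 2 \left(-79 + 2 \cdot 7 \cdot 2\right)} - 7 \cdot 2\right)} = \frac{\left(-4176\right) \left(- \frac{1}{4405}\right) + 3700}{569 + \left(\sqrt{14 \left(-79 + 2 \cdot 14\right)} - 14\right)} = \frac{\frac{4176}{4405} + 3700}{569 - \left(14 - \sqrt{14 \left(-79 + 28\right)}\right)} = \frac{16302676}{4405 \left(569 - \left(14 - \sqrt{14 \left(-51\right)}\right)\right)} = \frac{16302676}{4405 \left(569 - \left(14 - \sqrt{-714}\right)\right)} = \frac{16302676}{4405 \left(569 - \left(14 - i \sqrt{714}\right)\right)} = \frac{16302676}{4405 \left(555 + i \sqrt{714}\right)}$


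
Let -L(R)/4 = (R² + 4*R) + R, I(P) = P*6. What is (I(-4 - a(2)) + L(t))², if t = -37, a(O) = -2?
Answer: 22543504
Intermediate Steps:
I(P) = 6*P
L(R) = -20*R - 4*R² (L(R) = -4*((R² + 4*R) + R) = -4*(R² + 5*R) = -20*R - 4*R²)
(I(-4 - a(2)) + L(t))² = (6*(-4 - 1*(-2)) - 4*(-37)*(5 - 37))² = (6*(-4 + 2) - 4*(-37)*(-32))² = (6*(-2) - 4736)² = (-12 - 4736)² = (-4748)² = 22543504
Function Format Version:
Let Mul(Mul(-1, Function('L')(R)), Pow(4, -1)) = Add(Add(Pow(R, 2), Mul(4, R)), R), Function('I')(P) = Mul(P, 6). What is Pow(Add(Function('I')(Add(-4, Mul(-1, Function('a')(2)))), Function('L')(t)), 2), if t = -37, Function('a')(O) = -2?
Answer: 22543504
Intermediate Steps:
Function('I')(P) = Mul(6, P)
Function('L')(R) = Add(Mul(-20, R), Mul(-4, Pow(R, 2))) (Function('L')(R) = Mul(-4, Add(Add(Pow(R, 2), Mul(4, R)), R)) = Mul(-4, Add(Pow(R, 2), Mul(5, R))) = Add(Mul(-20, R), Mul(-4, Pow(R, 2))))
Pow(Add(Function('I')(Add(-4, Mul(-1, Function('a')(2)))), Function('L')(t)), 2) = Pow(Add(Mul(6, Add(-4, Mul(-1, -2))), Mul(-4, -37, Add(5, -37))), 2) = Pow(Add(Mul(6, Add(-4, 2)), Mul(-4, -37, -32)), 2) = Pow(Add(Mul(6, -2), -4736), 2) = Pow(Add(-12, -4736), 2) = Pow(-4748, 2) = 22543504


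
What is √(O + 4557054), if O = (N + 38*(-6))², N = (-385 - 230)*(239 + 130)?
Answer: √51607585623 ≈ 2.2717e+5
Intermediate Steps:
N = -226935 (N = -615*369 = -226935)
O = 51603028569 (O = (-226935 + 38*(-6))² = (-226935 - 228)² = (-227163)² = 51603028569)
√(O + 4557054) = √(51603028569 + 4557054) = √51607585623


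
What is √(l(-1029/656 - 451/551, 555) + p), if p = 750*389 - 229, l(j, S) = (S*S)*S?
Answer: 14*√873701 ≈ 13086.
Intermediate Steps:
l(j, S) = S³ (l(j, S) = S²*S = S³)
p = 291521 (p = 291750 - 229 = 291521)
√(l(-1029/656 - 451/551, 555) + p) = √(555³ + 291521) = √(170953875 + 291521) = √171245396 = 14*√873701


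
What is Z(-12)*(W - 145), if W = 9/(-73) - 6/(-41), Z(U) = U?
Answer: 5206992/2993 ≈ 1739.7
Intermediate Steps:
W = 69/2993 (W = 9*(-1/73) - 6*(-1/41) = -9/73 + 6/41 = 69/2993 ≈ 0.023054)
Z(-12)*(W - 145) = -12*(69/2993 - 145) = -12*(-433916/2993) = 5206992/2993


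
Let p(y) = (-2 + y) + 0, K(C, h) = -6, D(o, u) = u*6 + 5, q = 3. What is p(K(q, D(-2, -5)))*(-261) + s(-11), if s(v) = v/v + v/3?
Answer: 6256/3 ≈ 2085.3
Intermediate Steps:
D(o, u) = 5 + 6*u (D(o, u) = 6*u + 5 = 5 + 6*u)
p(y) = -2 + y
s(v) = 1 + v/3 (s(v) = 1 + v*(⅓) = 1 + v/3)
p(K(q, D(-2, -5)))*(-261) + s(-11) = (-2 - 6)*(-261) + (1 + (⅓)*(-11)) = -8*(-261) + (1 - 11/3) = 2088 - 8/3 = 6256/3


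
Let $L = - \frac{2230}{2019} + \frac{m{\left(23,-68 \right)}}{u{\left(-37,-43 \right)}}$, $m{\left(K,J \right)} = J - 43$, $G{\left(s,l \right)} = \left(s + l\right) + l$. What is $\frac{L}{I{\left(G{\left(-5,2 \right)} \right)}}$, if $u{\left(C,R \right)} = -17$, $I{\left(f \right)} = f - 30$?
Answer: $- \frac{186199}{1064013} \approx -0.175$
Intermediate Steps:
$G{\left(s,l \right)} = s + 2 l$ ($G{\left(s,l \right)} = \left(l + s\right) + l = s + 2 l$)
$I{\left(f \right)} = -30 + f$
$m{\left(K,J \right)} = -43 + J$
$L = \frac{186199}{34323}$ ($L = - \frac{2230}{2019} + \frac{-43 - 68}{-17} = \left(-2230\right) \frac{1}{2019} - - \frac{111}{17} = - \frac{2230}{2019} + \frac{111}{17} = \frac{186199}{34323} \approx 5.4249$)
$\frac{L}{I{\left(G{\left(-5,2 \right)} \right)}} = \frac{186199}{34323 \left(-30 + \left(-5 + 2 \cdot 2\right)\right)} = \frac{186199}{34323 \left(-30 + \left(-5 + 4\right)\right)} = \frac{186199}{34323 \left(-30 - 1\right)} = \frac{186199}{34323 \left(-31\right)} = \frac{186199}{34323} \left(- \frac{1}{31}\right) = - \frac{186199}{1064013}$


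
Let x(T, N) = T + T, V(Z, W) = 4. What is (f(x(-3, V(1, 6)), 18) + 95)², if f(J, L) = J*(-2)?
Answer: 11449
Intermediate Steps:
x(T, N) = 2*T
f(J, L) = -2*J
(f(x(-3, V(1, 6)), 18) + 95)² = (-4*(-3) + 95)² = (-2*(-6) + 95)² = (12 + 95)² = 107² = 11449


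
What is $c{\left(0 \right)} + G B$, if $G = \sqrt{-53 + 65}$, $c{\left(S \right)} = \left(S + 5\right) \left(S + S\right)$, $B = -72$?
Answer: $- 144 \sqrt{3} \approx -249.42$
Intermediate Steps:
$c{\left(S \right)} = 2 S \left(5 + S\right)$ ($c{\left(S \right)} = \left(5 + S\right) 2 S = 2 S \left(5 + S\right)$)
$G = 2 \sqrt{3}$ ($G = \sqrt{12} = 2 \sqrt{3} \approx 3.4641$)
$c{\left(0 \right)} + G B = 2 \cdot 0 \left(5 + 0\right) + 2 \sqrt{3} \left(-72\right) = 2 \cdot 0 \cdot 5 - 144 \sqrt{3} = 0 - 144 \sqrt{3} = - 144 \sqrt{3}$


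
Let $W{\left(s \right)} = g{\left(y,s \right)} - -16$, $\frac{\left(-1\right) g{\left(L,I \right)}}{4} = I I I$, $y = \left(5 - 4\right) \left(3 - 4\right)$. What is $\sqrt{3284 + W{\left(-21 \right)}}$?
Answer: $82 \sqrt{6} \approx 200.86$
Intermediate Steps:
$y = -1$ ($y = 1 \left(-1\right) = -1$)
$g{\left(L,I \right)} = - 4 I^{3}$ ($g{\left(L,I \right)} = - 4 I I I = - 4 I^{2} I = - 4 I^{3}$)
$W{\left(s \right)} = 16 - 4 s^{3}$ ($W{\left(s \right)} = - 4 s^{3} - -16 = - 4 s^{3} + 16 = 16 - 4 s^{3}$)
$\sqrt{3284 + W{\left(-21 \right)}} = \sqrt{3284 - \left(-16 + 4 \left(-21\right)^{3}\right)} = \sqrt{3284 + \left(16 - -37044\right)} = \sqrt{3284 + \left(16 + 37044\right)} = \sqrt{3284 + 37060} = \sqrt{40344} = 82 \sqrt{6}$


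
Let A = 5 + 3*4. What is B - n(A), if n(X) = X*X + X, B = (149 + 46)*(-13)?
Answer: -2841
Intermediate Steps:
B = -2535 (B = 195*(-13) = -2535)
A = 17 (A = 5 + 12 = 17)
n(X) = X + X² (n(X) = X² + X = X + X²)
B - n(A) = -2535 - 17*(1 + 17) = -2535 - 17*18 = -2535 - 1*306 = -2535 - 306 = -2841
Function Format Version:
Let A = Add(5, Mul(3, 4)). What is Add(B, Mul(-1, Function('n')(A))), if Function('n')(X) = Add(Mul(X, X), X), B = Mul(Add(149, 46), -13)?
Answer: -2841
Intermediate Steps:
B = -2535 (B = Mul(195, -13) = -2535)
A = 17 (A = Add(5, 12) = 17)
Function('n')(X) = Add(X, Pow(X, 2)) (Function('n')(X) = Add(Pow(X, 2), X) = Add(X, Pow(X, 2)))
Add(B, Mul(-1, Function('n')(A))) = Add(-2535, Mul(-1, Mul(17, Add(1, 17)))) = Add(-2535, Mul(-1, Mul(17, 18))) = Add(-2535, Mul(-1, 306)) = Add(-2535, -306) = -2841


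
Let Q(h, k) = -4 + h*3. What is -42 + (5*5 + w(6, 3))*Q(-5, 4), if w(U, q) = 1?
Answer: -536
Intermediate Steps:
Q(h, k) = -4 + 3*h
-42 + (5*5 + w(6, 3))*Q(-5, 4) = -42 + (5*5 + 1)*(-4 + 3*(-5)) = -42 + (25 + 1)*(-4 - 15) = -42 + 26*(-19) = -42 - 494 = -536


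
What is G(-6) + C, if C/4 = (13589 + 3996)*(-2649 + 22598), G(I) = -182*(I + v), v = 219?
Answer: 1403173894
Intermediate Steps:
G(I) = -39858 - 182*I (G(I) = -182*(I + 219) = -182*(219 + I) = -39858 - 182*I)
C = 1403212660 (C = 4*((13589 + 3996)*(-2649 + 22598)) = 4*(17585*19949) = 4*350803165 = 1403212660)
G(-6) + C = (-39858 - 182*(-6)) + 1403212660 = (-39858 + 1092) + 1403212660 = -38766 + 1403212660 = 1403173894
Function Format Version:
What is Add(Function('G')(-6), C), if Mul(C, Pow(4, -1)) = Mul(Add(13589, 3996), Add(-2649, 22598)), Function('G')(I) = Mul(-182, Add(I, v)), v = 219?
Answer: 1403173894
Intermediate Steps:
Function('G')(I) = Add(-39858, Mul(-182, I)) (Function('G')(I) = Mul(-182, Add(I, 219)) = Mul(-182, Add(219, I)) = Add(-39858, Mul(-182, I)))
C = 1403212660 (C = Mul(4, Mul(Add(13589, 3996), Add(-2649, 22598))) = Mul(4, Mul(17585, 19949)) = Mul(4, 350803165) = 1403212660)
Add(Function('G')(-6), C) = Add(Add(-39858, Mul(-182, -6)), 1403212660) = Add(Add(-39858, 1092), 1403212660) = Add(-38766, 1403212660) = 1403173894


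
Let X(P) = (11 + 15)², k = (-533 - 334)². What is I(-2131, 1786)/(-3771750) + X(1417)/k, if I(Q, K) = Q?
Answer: 1383850753/945060995250 ≈ 0.0014643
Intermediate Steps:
k = 751689 (k = (-867)² = 751689)
X(P) = 676 (X(P) = 26² = 676)
I(-2131, 1786)/(-3771750) + X(1417)/k = -2131/(-3771750) + 676/751689 = -2131*(-1/3771750) + 676*(1/751689) = 2131/3771750 + 676/751689 = 1383850753/945060995250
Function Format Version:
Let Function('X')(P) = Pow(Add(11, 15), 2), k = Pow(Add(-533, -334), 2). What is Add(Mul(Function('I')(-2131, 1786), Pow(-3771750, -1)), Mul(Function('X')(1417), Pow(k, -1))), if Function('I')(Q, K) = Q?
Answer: Rational(1383850753, 945060995250) ≈ 0.0014643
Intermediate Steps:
k = 751689 (k = Pow(-867, 2) = 751689)
Function('X')(P) = 676 (Function('X')(P) = Pow(26, 2) = 676)
Add(Mul(Function('I')(-2131, 1786), Pow(-3771750, -1)), Mul(Function('X')(1417), Pow(k, -1))) = Add(Mul(-2131, Pow(-3771750, -1)), Mul(676, Pow(751689, -1))) = Add(Mul(-2131, Rational(-1, 3771750)), Mul(676, Rational(1, 751689))) = Add(Rational(2131, 3771750), Rational(676, 751689)) = Rational(1383850753, 945060995250)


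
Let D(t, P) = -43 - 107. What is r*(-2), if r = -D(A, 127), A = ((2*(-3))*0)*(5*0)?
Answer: -300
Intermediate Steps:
A = 0 (A = -6*0*0 = 0*0 = 0)
D(t, P) = -150
r = 150 (r = -1*(-150) = 150)
r*(-2) = 150*(-2) = -300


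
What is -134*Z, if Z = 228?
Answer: -30552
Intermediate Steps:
-134*Z = -134*228 = -30552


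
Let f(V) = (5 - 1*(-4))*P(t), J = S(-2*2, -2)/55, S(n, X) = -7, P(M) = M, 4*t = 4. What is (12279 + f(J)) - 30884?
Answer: -18596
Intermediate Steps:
t = 1 (t = (¼)*4 = 1)
J = -7/55 ≈ -0.12727
f(V) = 9 (f(V) = (5 - 1*(-4))*1 = (5 + 4)*1 = 9*1 = 9)
(12279 + f(J)) - 30884 = (12279 + 9) - 30884 = 12288 - 30884 = -18596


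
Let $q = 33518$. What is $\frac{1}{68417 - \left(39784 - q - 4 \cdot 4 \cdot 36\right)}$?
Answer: $\frac{1}{62727} \approx 1.5942 \cdot 10^{-5}$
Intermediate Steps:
$\frac{1}{68417 - \left(39784 - q - 4 \cdot 4 \cdot 36\right)} = \frac{1}{68417 - \left(6266 - 4 \cdot 4 \cdot 36\right)} = \frac{1}{68417 + \left(\left(33518 + \left(\left(58 + 16 \cdot 36\right) - 16599\right)\right) - 23243\right)} = \frac{1}{68417 + \left(\left(33518 + \left(\left(58 + 576\right) - 16599\right)\right) - 23243\right)} = \frac{1}{68417 + \left(\left(33518 + \left(634 - 16599\right)\right) - 23243\right)} = \frac{1}{68417 + \left(\left(33518 - 15965\right) - 23243\right)} = \frac{1}{68417 + \left(17553 - 23243\right)} = \frac{1}{68417 - 5690} = \frac{1}{62727}$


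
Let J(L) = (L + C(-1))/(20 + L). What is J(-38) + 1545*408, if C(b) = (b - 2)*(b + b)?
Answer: 5673256/9 ≈ 6.3036e+5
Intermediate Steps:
C(b) = 2*b*(-2 + b) (C(b) = (-2 + b)*(2*b) = 2*b*(-2 + b))
J(L) = (6 + L)/(20 + L) (J(L) = (L + 2*(-1)*(-2 - 1))/(20 + L) = (L + 2*(-1)*(-3))/(20 + L) = (L + 6)/(20 + L) = (6 + L)/(20 + L))
J(-38) + 1545*408 = (6 - 38)/(20 - 38) + 1545*408 = -32/(-18) + 630360 = -1/18*(-32) + 630360 = 16/9 + 630360 = 5673256/9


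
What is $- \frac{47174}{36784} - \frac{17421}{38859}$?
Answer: $- \frac{412324755}{238231576} \approx -1.7308$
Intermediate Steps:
$- \frac{47174}{36784} - \frac{17421}{38859} = \left(-47174\right) \frac{1}{36784} - \frac{5807}{12953} = - \frac{23587}{18392} - \frac{5807}{12953} = - \frac{412324755}{238231576}$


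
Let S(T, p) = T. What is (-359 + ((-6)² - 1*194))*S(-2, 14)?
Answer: 1034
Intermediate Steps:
(-359 + ((-6)² - 1*194))*S(-2, 14) = (-359 + ((-6)² - 1*194))*(-2) = (-359 + (36 - 194))*(-2) = (-359 - 158)*(-2) = -517*(-2) = 1034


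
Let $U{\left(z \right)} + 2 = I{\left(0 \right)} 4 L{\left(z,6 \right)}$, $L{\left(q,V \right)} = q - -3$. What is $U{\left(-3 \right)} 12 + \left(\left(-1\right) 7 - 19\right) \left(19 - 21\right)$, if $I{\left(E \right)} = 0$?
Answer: $28$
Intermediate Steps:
$L{\left(q,V \right)} = 3 + q$ ($L{\left(q,V \right)} = q + 3 = 3 + q$)
$U{\left(z \right)} = -2$ ($U{\left(z \right)} = -2 + 0 \cdot 4 \left(3 + z\right) = -2 + 0 \left(12 + 4 z\right) = -2 + 0 = -2$)
$U{\left(-3 \right)} 12 + \left(\left(-1\right) 7 - 19\right) \left(19 - 21\right) = \left(-2\right) 12 + \left(\left(-1\right) 7 - 19\right) \left(19 - 21\right) = -24 + \left(-7 - 19\right) \left(-2\right) = -24 - -52 = -24 + 52 = 28$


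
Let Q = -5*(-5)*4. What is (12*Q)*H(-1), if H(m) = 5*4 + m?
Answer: 22800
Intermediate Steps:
Q = 100 (Q = 25*4 = 100)
H(m) = 20 + m
(12*Q)*H(-1) = (12*100)*(20 - 1) = 1200*19 = 22800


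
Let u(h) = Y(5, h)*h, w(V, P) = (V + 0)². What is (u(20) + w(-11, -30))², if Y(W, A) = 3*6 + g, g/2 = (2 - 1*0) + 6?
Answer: 641601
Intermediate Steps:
g = 16 (g = 2*((2 - 1*0) + 6) = 2*((2 + 0) + 6) = 2*(2 + 6) = 2*8 = 16)
w(V, P) = V²
Y(W, A) = 34 (Y(W, A) = 3*6 + 16 = 18 + 16 = 34)
u(h) = 34*h
(u(20) + w(-11, -30))² = (34*20 + (-11)²)² = (680 + 121)² = 801² = 641601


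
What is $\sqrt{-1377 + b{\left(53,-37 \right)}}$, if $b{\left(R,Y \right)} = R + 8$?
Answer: $2 i \sqrt{329} \approx 36.277 i$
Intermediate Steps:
$b{\left(R,Y \right)} = 8 + R$
$\sqrt{-1377 + b{\left(53,-37 \right)}} = \sqrt{-1377 + \left(8 + 53\right)} = \sqrt{-1377 + 61} = \sqrt{-1316} = 2 i \sqrt{329}$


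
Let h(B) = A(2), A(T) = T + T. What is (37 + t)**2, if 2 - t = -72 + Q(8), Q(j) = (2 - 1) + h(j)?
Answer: 11236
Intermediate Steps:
A(T) = 2*T
h(B) = 4 (h(B) = 2*2 = 4)
Q(j) = 5 (Q(j) = (2 - 1) + 4 = 1 + 4 = 5)
t = 69 (t = 2 - (-72 + 5) = 2 - 1*(-67) = 2 + 67 = 69)
(37 + t)**2 = (37 + 69)**2 = 106**2 = 11236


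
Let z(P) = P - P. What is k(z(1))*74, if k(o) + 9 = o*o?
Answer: -666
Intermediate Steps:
z(P) = 0
k(o) = -9 + o² (k(o) = -9 + o*o = -9 + o²)
k(z(1))*74 = (-9 + 0²)*74 = (-9 + 0)*74 = -9*74 = -666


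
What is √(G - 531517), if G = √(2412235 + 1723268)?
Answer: √(-531517 + √4135503) ≈ 727.66*I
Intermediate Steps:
G = √4135503 ≈ 2033.6
√(G - 531517) = √(√4135503 - 531517) = √(-531517 + √4135503)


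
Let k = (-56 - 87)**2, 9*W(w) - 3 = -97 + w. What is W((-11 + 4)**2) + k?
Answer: 20444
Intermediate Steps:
W(w) = -94/9 + w/9 (W(w) = 1/3 + (-97 + w)/9 = 1/3 + (-97/9 + w/9) = -94/9 + w/9)
k = 20449 (k = (-143)**2 = 20449)
W((-11 + 4)**2) + k = (-94/9 + (-11 + 4)**2/9) + 20449 = (-94/9 + (1/9)*(-7)**2) + 20449 = (-94/9 + (1/9)*49) + 20449 = (-94/9 + 49/9) + 20449 = -5 + 20449 = 20444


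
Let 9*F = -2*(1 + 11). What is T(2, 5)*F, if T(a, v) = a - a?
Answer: 0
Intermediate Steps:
T(a, v) = 0
F = -8/3 (F = (-2*(1 + 11))/9 = (-2*12)/9 = (⅑)*(-24) = -8/3 ≈ -2.6667)
T(2, 5)*F = 0*(-8/3) = 0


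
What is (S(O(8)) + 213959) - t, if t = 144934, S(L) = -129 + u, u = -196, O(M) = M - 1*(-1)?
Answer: 68700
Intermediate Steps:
O(M) = 1 + M (O(M) = M + 1 = 1 + M)
S(L) = -325 (S(L) = -129 - 196 = -325)
(S(O(8)) + 213959) - t = (-325 + 213959) - 1*144934 = 213634 - 144934 = 68700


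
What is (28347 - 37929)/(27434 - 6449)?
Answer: -3194/6995 ≈ -0.45661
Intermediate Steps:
(28347 - 37929)/(27434 - 6449) = -9582/20985 = -9582*1/20985 = -3194/6995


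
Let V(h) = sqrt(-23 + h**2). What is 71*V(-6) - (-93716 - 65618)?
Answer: 159334 + 71*sqrt(13) ≈ 1.5959e+5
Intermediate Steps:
71*V(-6) - (-93716 - 65618) = 71*sqrt(-23 + (-6)**2) - (-93716 - 65618) = 71*sqrt(-23 + 36) - 1*(-159334) = 71*sqrt(13) + 159334 = 159334 + 71*sqrt(13)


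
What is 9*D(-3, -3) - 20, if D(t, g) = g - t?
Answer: -20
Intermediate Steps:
9*D(-3, -3) - 20 = 9*(-3 - 1*(-3)) - 20 = 9*(-3 + 3) - 20 = 9*0 - 20 = 0 - 20 = -20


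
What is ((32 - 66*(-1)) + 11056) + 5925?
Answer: 17079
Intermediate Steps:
((32 - 66*(-1)) + 11056) + 5925 = ((32 + 66) + 11056) + 5925 = (98 + 11056) + 5925 = 11154 + 5925 = 17079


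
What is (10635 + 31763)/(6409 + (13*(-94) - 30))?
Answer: 42398/5157 ≈ 8.2215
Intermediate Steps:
(10635 + 31763)/(6409 + (13*(-94) - 30)) = 42398/(6409 + (-1222 - 30)) = 42398/(6409 - 1252) = 42398/5157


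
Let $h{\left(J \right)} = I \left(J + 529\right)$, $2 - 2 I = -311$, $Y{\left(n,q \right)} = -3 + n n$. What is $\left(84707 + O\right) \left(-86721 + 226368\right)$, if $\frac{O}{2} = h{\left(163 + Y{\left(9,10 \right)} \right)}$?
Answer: $45485401899$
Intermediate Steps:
$Y{\left(n,q \right)} = -3 + n^{2}$
$I = \frac{313}{2}$ ($I = 1 - - \frac{311}{2} = 1 + \frac{311}{2} = \frac{313}{2} \approx 156.5$)
$h{\left(J \right)} = \frac{165577}{2} + \frac{313 J}{2}$ ($h{\left(J \right)} = \frac{313 \left(J + 529\right)}{2} = \frac{313 \left(529 + J\right)}{2} = \frac{165577}{2} + \frac{313 J}{2}$)
$O = 241010$ ($O = 2 \left(\frac{165577}{2} + \frac{313 \left(163 - \left(3 - 9^{2}\right)\right)}{2}\right) = 2 \left(\frac{165577}{2} + \frac{313 \left(163 + \left(-3 + 81\right)\right)}{2}\right) = 2 \left(\frac{165577}{2} + \frac{313 \left(163 + 78\right)}{2}\right) = 2 \left(\frac{165577}{2} + \frac{313}{2} \cdot 241\right) = 2 \left(\frac{165577}{2} + \frac{75433}{2}\right) = 2 \cdot 120505 = 241010$)
$\left(84707 + O\right) \left(-86721 + 226368\right) = \left(84707 + 241010\right) \left(-86721 + 226368\right) = 325717 \cdot 139647 = 45485401899$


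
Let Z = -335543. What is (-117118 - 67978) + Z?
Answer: -520639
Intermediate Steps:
(-117118 - 67978) + Z = (-117118 - 67978) - 335543 = -185096 - 335543 = -520639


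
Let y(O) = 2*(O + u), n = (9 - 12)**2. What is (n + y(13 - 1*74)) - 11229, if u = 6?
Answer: -11330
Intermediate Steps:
n = 9 (n = (-3)**2 = 9)
y(O) = 12 + 2*O (y(O) = 2*(O + 6) = 2*(6 + O) = 12 + 2*O)
(n + y(13 - 1*74)) - 11229 = (9 + (12 + 2*(13 - 1*74))) - 11229 = (9 + (12 + 2*(13 - 74))) - 11229 = (9 + (12 + 2*(-61))) - 11229 = (9 + (12 - 122)) - 11229 = (9 - 110) - 11229 = -101 - 11229 = -11330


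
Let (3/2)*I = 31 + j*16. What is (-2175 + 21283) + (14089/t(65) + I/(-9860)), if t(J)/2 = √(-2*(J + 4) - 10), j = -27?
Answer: 282607721/14790 - 14089*I*√37/148 ≈ 19108.0 - 579.05*I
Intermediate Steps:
I = -802/3 (I = 2*(31 - 27*16)/3 = 2*(31 - 432)/3 = (⅔)*(-401) = -802/3 ≈ -267.33)
t(J) = 2*√(-18 - 2*J) (t(J) = 2*√(-2*(J + 4) - 10) = 2*√(-2*(4 + J) - 10) = 2*√((-8 - 2*J) - 10) = 2*√(-18 - 2*J))
(-2175 + 21283) + (14089/t(65) + I/(-9860)) = (-2175 + 21283) + (14089/((2*√(-18 - 2*65))) - 802/3/(-9860)) = 19108 + (14089/((2*√(-18 - 130))) - 802/3*(-1/9860)) = 19108 + (14089/((2*√(-148))) + 401/14790) = 19108 + (14089/((2*(2*I*√37))) + 401/14790) = 19108 + (14089/((4*I*√37)) + 401/14790) = 19108 + (14089*(-I*√37/148) + 401/14790) = 19108 + (-14089*I*√37/148 + 401/14790) = 19108 + (401/14790 - 14089*I*√37/148) = 282607721/14790 - 14089*I*√37/148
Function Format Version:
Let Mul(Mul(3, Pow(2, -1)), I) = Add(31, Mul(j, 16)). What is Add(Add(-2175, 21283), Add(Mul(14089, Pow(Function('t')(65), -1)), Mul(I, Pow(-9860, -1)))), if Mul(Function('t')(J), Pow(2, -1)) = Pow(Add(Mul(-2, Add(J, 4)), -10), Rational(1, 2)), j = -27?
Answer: Add(Rational(282607721, 14790), Mul(Rational(-14089, 148), I, Pow(37, Rational(1, 2)))) ≈ Add(19108., Mul(-579.05, I))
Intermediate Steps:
I = Rational(-802, 3) (I = Mul(Rational(2, 3), Add(31, Mul(-27, 16))) = Mul(Rational(2, 3), Add(31, -432)) = Mul(Rational(2, 3), -401) = Rational(-802, 3) ≈ -267.33)
Function('t')(J) = Mul(2, Pow(Add(-18, Mul(-2, J)), Rational(1, 2))) (Function('t')(J) = Mul(2, Pow(Add(Mul(-2, Add(J, 4)), -10), Rational(1, 2))) = Mul(2, Pow(Add(Mul(-2, Add(4, J)), -10), Rational(1, 2))) = Mul(2, Pow(Add(Add(-8, Mul(-2, J)), -10), Rational(1, 2))) = Mul(2, Pow(Add(-18, Mul(-2, J)), Rational(1, 2))))
Add(Add(-2175, 21283), Add(Mul(14089, Pow(Function('t')(65), -1)), Mul(I, Pow(-9860, -1)))) = Add(Add(-2175, 21283), Add(Mul(14089, Pow(Mul(2, Pow(Add(-18, Mul(-2, 65)), Rational(1, 2))), -1)), Mul(Rational(-802, 3), Pow(-9860, -1)))) = Add(19108, Add(Mul(14089, Pow(Mul(2, Pow(Add(-18, -130), Rational(1, 2))), -1)), Mul(Rational(-802, 3), Rational(-1, 9860)))) = Add(19108, Add(Mul(14089, Pow(Mul(2, Pow(-148, Rational(1, 2))), -1)), Rational(401, 14790))) = Add(19108, Add(Mul(14089, Pow(Mul(2, Mul(2, I, Pow(37, Rational(1, 2)))), -1)), Rational(401, 14790))) = Add(19108, Add(Mul(14089, Pow(Mul(4, I, Pow(37, Rational(1, 2))), -1)), Rational(401, 14790))) = Add(19108, Add(Mul(14089, Mul(Rational(-1, 148), I, Pow(37, Rational(1, 2)))), Rational(401, 14790))) = Add(19108, Add(Mul(Rational(-14089, 148), I, Pow(37, Rational(1, 2))), Rational(401, 14790))) = Add(19108, Add(Rational(401, 14790), Mul(Rational(-14089, 148), I, Pow(37, Rational(1, 2))))) = Add(Rational(282607721, 14790), Mul(Rational(-14089, 148), I, Pow(37, Rational(1, 2))))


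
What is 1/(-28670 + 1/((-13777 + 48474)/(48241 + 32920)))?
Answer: -34697/994681829 ≈ -3.4883e-5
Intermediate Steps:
1/(-28670 + 1/((-13777 + 48474)/(48241 + 32920))) = 1/(-28670 + 1/(34697/81161)) = 1/(-28670 + 81161/34697) = 1/(-994681829/34697) = -34697/994681829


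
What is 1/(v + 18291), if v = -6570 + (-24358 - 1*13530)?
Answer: -1/26167 ≈ -3.8216e-5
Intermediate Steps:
v = -44458 (v = -6570 + (-24358 - 13530) = -6570 - 37888 = -44458)
1/(v + 18291) = 1/(-44458 + 18291) = 1/(-26167) = -1/26167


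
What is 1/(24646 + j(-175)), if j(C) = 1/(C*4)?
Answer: 700/17252199 ≈ 4.0575e-5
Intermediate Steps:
j(C) = 1/(4*C)
1/(24646 + j(-175)) = 1/(24646 + (¼)/(-175)) = 1/(24646 + (¼)*(-1/175)) = 1/(24646 - 1/700) = 1/(17252199/700) = 700/17252199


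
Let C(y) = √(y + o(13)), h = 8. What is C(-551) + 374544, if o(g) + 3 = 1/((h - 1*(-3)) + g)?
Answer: 374544 + I*√79770/12 ≈ 3.7454e+5 + 23.536*I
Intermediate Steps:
o(g) = -3 + 1/(11 + g) (o(g) = -3 + 1/((8 - 1*(-3)) + g) = -3 + 1/((8 + 3) + g) = -3 + 1/(11 + g))
C(y) = √(-71/24 + y) (C(y) = √(y + (-32 - 3*13)/(11 + 13)) = √(y + (-32 - 39)/24) = √(y + (1/24)*(-71)) = √(y - 71/24) = √(-71/24 + y))
C(-551) + 374544 = √(-426 + 144*(-551))/12 + 374544 = √(-426 - 79344)/12 + 374544 = √(-79770)/12 + 374544 = (I*√79770)/12 + 374544 = I*√79770/12 + 374544 = 374544 + I*√79770/12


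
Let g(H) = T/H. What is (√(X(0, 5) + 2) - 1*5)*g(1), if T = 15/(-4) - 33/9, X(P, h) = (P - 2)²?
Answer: 445/12 - 89*√6/12 ≈ 18.916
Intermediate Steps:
X(P, h) = (-2 + P)²
T = -89/12 (T = 15*(-¼) - 33*⅑ = -15/4 - 11/3 = -89/12 ≈ -7.4167)
g(H) = -89/(12*H)
(√(X(0, 5) + 2) - 1*5)*g(1) = (√((-2 + 0)² + 2) - 1*5)*(-89/12/1) = (√((-2)² + 2) - 5)*(-89/12*1) = (√(4 + 2) - 5)*(-89/12) = (√6 - 5)*(-89/12) = (-5 + √6)*(-89/12) = 445/12 - 89*√6/12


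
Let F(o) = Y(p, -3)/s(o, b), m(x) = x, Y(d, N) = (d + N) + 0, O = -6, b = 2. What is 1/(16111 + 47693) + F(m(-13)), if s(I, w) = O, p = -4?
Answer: 24813/21268 ≈ 1.1667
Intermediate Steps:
s(I, w) = -6
Y(d, N) = N + d (Y(d, N) = (N + d) + 0 = N + d)
F(o) = 7/6 (F(o) = (-3 - 4)/(-6) = -7*(-⅙) = 7/6)
1/(16111 + 47693) + F(m(-13)) = 1/(16111 + 47693) + 7/6 = 1/63804 + 7/6 = 24813/21268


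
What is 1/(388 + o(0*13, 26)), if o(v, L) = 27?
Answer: 1/415 ≈ 0.0024096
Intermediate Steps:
1/(388 + o(0*13, 26)) = 1/(388 + 27) = 1/415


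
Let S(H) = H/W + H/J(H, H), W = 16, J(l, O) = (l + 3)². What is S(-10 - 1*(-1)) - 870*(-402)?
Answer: 5595827/16 ≈ 3.4974e+5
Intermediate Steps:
J(l, O) = (3 + l)²
S(H) = H/16 + H/(3 + H)² (S(H) = H/16 + H/((3 + H)²) = H*(1/16) + H/(3 + H)² = H/16 + H/(3 + H)²)
S(-10 - 1*(-1)) - 870*(-402) = ((-10 - 1*(-1))/16 + (-10 - 1*(-1))/(3 + (-10 - 1*(-1)))²) - 870*(-402) = ((-10 + 1)/16 + (-10 + 1)/(3 + (-10 + 1))²) + 349740 = ((1/16)*(-9) - 9/(3 - 9)²) + 349740 = (-9/16 - 9/(-6)²) + 349740 = (-9/16 - 9*1/36) + 349740 = (-9/16 - ¼) + 349740 = -13/16 + 349740 = 5595827/16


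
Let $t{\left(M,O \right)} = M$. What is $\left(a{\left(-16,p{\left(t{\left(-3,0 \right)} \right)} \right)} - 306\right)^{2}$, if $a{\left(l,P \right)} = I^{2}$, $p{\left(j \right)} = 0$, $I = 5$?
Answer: $78961$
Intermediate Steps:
$a{\left(l,P \right)} = 25$ ($a{\left(l,P \right)} = 5^{2} = 25$)
$\left(a{\left(-16,p{\left(t{\left(-3,0 \right)} \right)} \right)} - 306\right)^{2} = \left(25 - 306\right)^{2} = \left(-281\right)^{2} = 78961$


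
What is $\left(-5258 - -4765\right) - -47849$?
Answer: $47356$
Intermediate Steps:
$\left(-5258 - -4765\right) - -47849 = \left(-5258 + 4765\right) + 47849 = -493 + 47849 = 47356$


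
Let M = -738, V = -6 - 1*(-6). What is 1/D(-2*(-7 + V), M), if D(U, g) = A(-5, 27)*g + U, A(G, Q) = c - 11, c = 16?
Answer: -1/3676 ≈ -0.00027203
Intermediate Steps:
V = 0 (V = -6 + 6 = 0)
A(G, Q) = 5 (A(G, Q) = 16 - 11 = 5)
D(U, g) = U + 5*g (D(U, g) = 5*g + U = U + 5*g)
1/D(-2*(-7 + V), M) = 1/(-2*(-7 + 0) + 5*(-738)) = 1/(-2*(-7) - 3690) = 1/(14 - 3690) = 1/(-3676) = -1/3676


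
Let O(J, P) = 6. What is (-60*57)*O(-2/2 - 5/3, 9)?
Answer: -20520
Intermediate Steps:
(-60*57)*O(-2/2 - 5/3, 9) = -60*57*6 = -3420*6 = -20520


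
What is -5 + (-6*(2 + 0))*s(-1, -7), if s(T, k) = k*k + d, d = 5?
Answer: -653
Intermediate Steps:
s(T, k) = 5 + k² (s(T, k) = k*k + 5 = k² + 5 = 5 + k²)
-5 + (-6*(2 + 0))*s(-1, -7) = -5 + (-6*(2 + 0))*(5 + (-7)²) = -5 + (-6*2)*(5 + 49) = -5 - 12*54 = -5 - 648 = -653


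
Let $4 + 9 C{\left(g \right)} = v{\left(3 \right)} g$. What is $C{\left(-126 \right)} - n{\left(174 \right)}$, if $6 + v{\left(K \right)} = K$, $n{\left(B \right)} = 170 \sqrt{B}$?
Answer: $\frac{374}{9} - 170 \sqrt{174} \approx -2200.9$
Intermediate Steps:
$v{\left(K \right)} = -6 + K$
$C{\left(g \right)} = - \frac{4}{9} - \frac{g}{3}$ ($C{\left(g \right)} = - \frac{4}{9} + \frac{\left(-6 + 3\right) g}{9} = - \frac{4}{9} + \frac{\left(-3\right) g}{9} = - \frac{4}{9} - \frac{g}{3}$)
$C{\left(-126 \right)} - n{\left(174 \right)} = \left(- \frac{4}{9} - -42\right) - 170 \sqrt{174} = \left(- \frac{4}{9} + 42\right) - 170 \sqrt{174} = \frac{374}{9} - 170 \sqrt{174}$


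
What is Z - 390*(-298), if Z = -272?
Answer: 115948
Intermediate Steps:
Z - 390*(-298) = -272 - 390*(-298) = -272 + 116220 = 115948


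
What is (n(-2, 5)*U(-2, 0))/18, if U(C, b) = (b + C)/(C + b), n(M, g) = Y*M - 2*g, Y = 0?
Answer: -5/9 ≈ -0.55556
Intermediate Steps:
n(M, g) = -2*g (n(M, g) = 0*M - 2*g = 0 - 2*g = -2*g)
U(C, b) = 1 (U(C, b) = (C + b)/(C + b) = 1)
(n(-2, 5)*U(-2, 0))/18 = (-2*5*1)/18 = -10*1*(1/18) = -10*1/18 = -5/9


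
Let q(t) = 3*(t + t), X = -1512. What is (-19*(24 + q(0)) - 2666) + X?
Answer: -4634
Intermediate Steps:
q(t) = 6*t (q(t) = 3*(2*t) = 6*t)
(-19*(24 + q(0)) - 2666) + X = (-19*(24 + 6*0) - 2666) - 1512 = (-19*(24 + 0) - 2666) - 1512 = (-19*24 - 2666) - 1512 = (-456 - 2666) - 1512 = -3122 - 1512 = -4634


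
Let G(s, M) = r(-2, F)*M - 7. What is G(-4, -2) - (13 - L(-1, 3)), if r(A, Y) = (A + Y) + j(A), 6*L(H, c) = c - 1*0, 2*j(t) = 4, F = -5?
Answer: -19/2 ≈ -9.5000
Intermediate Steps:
j(t) = 2 (j(t) = (½)*4 = 2)
L(H, c) = c/6 (L(H, c) = (c - 1*0)/6 = (c + 0)/6 = c/6)
r(A, Y) = 2 + A + Y (r(A, Y) = (A + Y) + 2 = 2 + A + Y)
G(s, M) = -7 - 5*M (G(s, M) = (2 - 2 - 5)*M - 7 = -5*M - 7 = -7 - 5*M)
G(-4, -2) - (13 - L(-1, 3)) = (-7 - 5*(-2)) - (13 - 3/6) = (-7 + 10) - (13 - 1*½) = 3 - (13 - ½) = 3 - 1*25/2 = 3 - 25/2 = -19/2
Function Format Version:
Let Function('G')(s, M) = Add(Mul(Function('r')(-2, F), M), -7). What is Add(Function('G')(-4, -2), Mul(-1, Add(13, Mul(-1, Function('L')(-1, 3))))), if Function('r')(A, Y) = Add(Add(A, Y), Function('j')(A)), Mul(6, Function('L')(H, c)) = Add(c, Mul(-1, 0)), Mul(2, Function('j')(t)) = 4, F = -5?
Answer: Rational(-19, 2) ≈ -9.5000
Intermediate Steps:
Function('j')(t) = 2 (Function('j')(t) = Mul(Rational(1, 2), 4) = 2)
Function('L')(H, c) = Mul(Rational(1, 6), c) (Function('L')(H, c) = Mul(Rational(1, 6), Add(c, Mul(-1, 0))) = Mul(Rational(1, 6), Add(c, 0)) = Mul(Rational(1, 6), c))
Function('r')(A, Y) = Add(2, A, Y) (Function('r')(A, Y) = Add(Add(A, Y), 2) = Add(2, A, Y))
Function('G')(s, M) = Add(-7, Mul(-5, M)) (Function('G')(s, M) = Add(Mul(Add(2, -2, -5), M), -7) = Add(Mul(-5, M), -7) = Add(-7, Mul(-5, M)))
Add(Function('G')(-4, -2), Mul(-1, Add(13, Mul(-1, Function('L')(-1, 3))))) = Add(Add(-7, Mul(-5, -2)), Mul(-1, Add(13, Mul(-1, Mul(Rational(1, 6), 3))))) = Add(Add(-7, 10), Mul(-1, Add(13, Mul(-1, Rational(1, 2))))) = Add(3, Mul(-1, Add(13, Rational(-1, 2)))) = Add(3, Mul(-1, Rational(25, 2))) = Add(3, Rational(-25, 2)) = Rational(-19, 2)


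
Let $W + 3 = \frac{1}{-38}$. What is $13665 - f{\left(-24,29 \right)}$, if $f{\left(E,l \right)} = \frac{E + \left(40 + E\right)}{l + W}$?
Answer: $\frac{13487659}{987} \approx 13665.0$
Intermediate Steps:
$W = - \frac{115}{38}$ ($W = -3 + \frac{1}{-38} = -3 - \frac{1}{38} = - \frac{115}{38} \approx -3.0263$)
$f{\left(E,l \right)} = \frac{40 + 2 E}{- \frac{115}{38} + l}$ ($f{\left(E,l \right)} = \frac{E + \left(40 + E\right)}{l - \frac{115}{38}} = \frac{40 + 2 E}{- \frac{115}{38} + l}$)
$13665 - f{\left(-24,29 \right)} = 13665 - \frac{76 \left(20 - 24\right)}{-115 + 38 \cdot 29} = 13665 - 76 \frac{1}{-115 + 1102} \left(-4\right) = 13665 - 76 \cdot \frac{1}{987} \left(-4\right) = 13665 - - \frac{304}{987} = 13665 + \frac{304}{987} = \frac{13487659}{987}$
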